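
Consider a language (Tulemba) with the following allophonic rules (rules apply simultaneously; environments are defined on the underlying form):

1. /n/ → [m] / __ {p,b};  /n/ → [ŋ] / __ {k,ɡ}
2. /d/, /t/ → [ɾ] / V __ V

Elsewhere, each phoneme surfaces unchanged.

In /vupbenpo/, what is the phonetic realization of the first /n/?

/n/ (between /e/ and /p/) occurs before a labial or velar stop → [m] by rule 1.

[m]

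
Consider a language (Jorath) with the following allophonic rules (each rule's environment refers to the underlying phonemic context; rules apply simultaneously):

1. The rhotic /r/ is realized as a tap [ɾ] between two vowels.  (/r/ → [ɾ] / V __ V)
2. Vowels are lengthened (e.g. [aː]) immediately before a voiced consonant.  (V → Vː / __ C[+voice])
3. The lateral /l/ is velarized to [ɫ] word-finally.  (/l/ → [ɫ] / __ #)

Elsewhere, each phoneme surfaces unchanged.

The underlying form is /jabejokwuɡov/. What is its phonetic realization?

[jaːbeːjokwuːɡoːv]

/a/ (between /j/ and /b/) occurs before a voiced consonant → [aː] by rule 2.
Rule 2 applies to /e/ (between /b/ and /j/: before a voiced consonant) → [eː].
/o/ — between /j/ and /k/; rule 2 does not apply here → [o].
/u/ (between /w/ and /ɡ/): before a voiced consonant, so rule 2 applies → [uː].
/o/ (between /ɡ/ and /v/) occurs before a voiced consonant → [oː] by rule 2.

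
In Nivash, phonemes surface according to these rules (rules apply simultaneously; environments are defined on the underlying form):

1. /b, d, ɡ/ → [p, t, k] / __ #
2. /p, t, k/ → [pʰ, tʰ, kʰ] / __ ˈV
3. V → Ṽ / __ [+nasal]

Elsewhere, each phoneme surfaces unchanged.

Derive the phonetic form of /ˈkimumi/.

Rule 2 applies to /k/ (word-initial: immediately before a stressed vowel) → [kʰ].
Rule 3 applies to /i/ (between /k/ and /m/: before a nasal consonant) → [ĩ].
/m/ — not in any rule's target class → [m].
Rule 3 applies to /u/ (between /m/ and /m/: before a nasal consonant) → [ũ].
/m/ (between /u/ and /i/) is unaffected → [m].
/i/ (word-final) is in the target of rule 3 but the environment (before a nasal consonant) is not met → [i].

[ˈkʰĩmũmi]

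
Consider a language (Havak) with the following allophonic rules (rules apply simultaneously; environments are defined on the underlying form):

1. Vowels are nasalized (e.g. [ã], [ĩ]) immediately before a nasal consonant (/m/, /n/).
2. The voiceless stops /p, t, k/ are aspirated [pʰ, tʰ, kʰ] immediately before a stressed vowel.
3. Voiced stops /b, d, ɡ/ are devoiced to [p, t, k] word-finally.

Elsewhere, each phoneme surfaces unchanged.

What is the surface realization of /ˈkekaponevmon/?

/k/ (word-initial) occurs immediately before a stressed vowel → [kʰ] by rule 2.
/e/ — between /k/ and /k/; rule 1 does not apply here → [e].
/k/ (between /e/ and /a/): rule 2 targets it, but not immediately before a stressed vowel → unchanged [k].
/a/ (between /k/ and /p/) fails the environment for rule 1, so it stays [a].
/p/ (between /a/ and /o/) is in the target of rule 2 but the environment (immediately before a stressed vowel) is not met → [p].
/o/ (between /p/ and /n/) occurs before a nasal consonant → [õ] by rule 1.
/n/ (between /o/ and /e/) is unaffected → [n].
/e/ — between /n/ and /v/; rule 1 does not apply here → [e].
/v/ (between /e/ and /m/): no rule targets it → [v].
/m/ — not in any rule's target class → [m].
/o/ (between /m/ and /n/) occurs before a nasal consonant → [õ] by rule 1.
/n/ stays [n].

[ˈkʰekapõnevmõn]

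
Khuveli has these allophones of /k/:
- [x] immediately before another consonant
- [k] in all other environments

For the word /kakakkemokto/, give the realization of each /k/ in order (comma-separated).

Occurrence 1 (position 1): no conditioning environment matches → elsewhere allophone [k].
Occurrence 2 (position 3): no conditioning environment matches → elsewhere allophone [k].
Occurrence 3 (position 5): immediately before another consonant → [x].
Occurrence 4 (position 6): no conditioning environment matches → elsewhere allophone [k].
Occurrence 5 (position 10): immediately before another consonant → [x].

[k], [k], [x], [k], [x]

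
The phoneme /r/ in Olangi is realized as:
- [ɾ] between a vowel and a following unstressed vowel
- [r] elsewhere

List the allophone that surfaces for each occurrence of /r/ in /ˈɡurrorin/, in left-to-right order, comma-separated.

Occurrence 1 (position 3): no conditioning environment matches → elsewhere allophone [r].
Occurrence 2 (position 4): no conditioning environment matches → elsewhere allophone [r].
Occurrence 3 (position 6): between a vowel and a following unstressed vowel → [ɾ].

[r], [r], [ɾ]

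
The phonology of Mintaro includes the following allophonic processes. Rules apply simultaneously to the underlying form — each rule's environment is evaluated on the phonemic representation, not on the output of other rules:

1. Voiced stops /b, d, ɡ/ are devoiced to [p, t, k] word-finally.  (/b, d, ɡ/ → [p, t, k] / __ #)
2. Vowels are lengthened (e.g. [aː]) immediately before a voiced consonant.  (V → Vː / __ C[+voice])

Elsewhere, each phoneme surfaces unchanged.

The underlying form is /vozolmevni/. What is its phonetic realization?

/v/ stays [v].
/o/ (between /v/ and /z/) occurs before a voiced consonant → [oː] by rule 2.
/z/ (between /o/ and /o/): no rule targets it → [z].
/o/ meets the environment for rule 2 (before a voiced consonant) → [oː].
/l/ stays [l].
/m/ (between /l/ and /e/) is unaffected → [m].
Rule 2 applies to /e/ (between /m/ and /v/: before a voiced consonant) → [eː].
/v/ (between /e/ and /n/) is unaffected → [v].
/n/ (between /v/ and /i/) is unaffected → [n].
/i/ — word-final; rule 2 does not apply here → [i].

[voːzoːlmeːvni]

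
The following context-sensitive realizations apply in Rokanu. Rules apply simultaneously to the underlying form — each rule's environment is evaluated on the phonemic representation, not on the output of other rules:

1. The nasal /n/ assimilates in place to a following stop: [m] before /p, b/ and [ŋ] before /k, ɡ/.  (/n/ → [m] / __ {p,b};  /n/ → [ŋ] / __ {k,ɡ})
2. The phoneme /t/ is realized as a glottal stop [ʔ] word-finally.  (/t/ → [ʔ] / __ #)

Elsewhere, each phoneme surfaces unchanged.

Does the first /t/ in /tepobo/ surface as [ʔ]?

/t/ (word-initial) fails the environment for rule 2, so it stays [t].
The actual realization is [t], not [ʔ].

No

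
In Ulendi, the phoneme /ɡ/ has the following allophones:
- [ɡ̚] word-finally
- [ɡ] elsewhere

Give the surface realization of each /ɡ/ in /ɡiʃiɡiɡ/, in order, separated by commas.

Occurrence 1 (position 1): no conditioning environment matches → elsewhere allophone [ɡ].
Occurrence 2 (position 5): no conditioning environment matches → elsewhere allophone [ɡ].
Occurrence 3 (position 7): word-finally → [ɡ̚].

[ɡ], [ɡ], [ɡ̚]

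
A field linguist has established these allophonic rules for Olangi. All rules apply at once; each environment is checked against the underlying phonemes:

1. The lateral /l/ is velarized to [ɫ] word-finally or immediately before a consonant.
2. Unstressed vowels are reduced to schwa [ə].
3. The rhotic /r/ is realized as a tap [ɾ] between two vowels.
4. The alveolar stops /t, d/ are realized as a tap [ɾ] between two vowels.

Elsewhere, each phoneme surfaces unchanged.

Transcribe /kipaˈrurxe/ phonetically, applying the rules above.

[kəpəˈɾurxə]

/k/ (word-initial): no rule targets it → [k].
/i/ — between /k/ and /p/, in an unstressed syllable — surfaces as [ə] (rule 2).
/p/ stays [p].
/a/ (between /p/ and /r/): in an unstressed syllable, so rule 2 applies → [ə].
/r/ (between /a/ and /u/) occurs between two vowels → [ɾ] by rule 3.
/u/ — between /r/ and /r/; rule 2 does not apply here → [u].
/r/ (between /u/ and /x/): rule 3 targets it, but not between two vowels → unchanged [r].
/x/ (between /r/ and /e/): no rule targets it → [x].
/e/ (word-final) occurs in an unstressed syllable → [ə] by rule 2.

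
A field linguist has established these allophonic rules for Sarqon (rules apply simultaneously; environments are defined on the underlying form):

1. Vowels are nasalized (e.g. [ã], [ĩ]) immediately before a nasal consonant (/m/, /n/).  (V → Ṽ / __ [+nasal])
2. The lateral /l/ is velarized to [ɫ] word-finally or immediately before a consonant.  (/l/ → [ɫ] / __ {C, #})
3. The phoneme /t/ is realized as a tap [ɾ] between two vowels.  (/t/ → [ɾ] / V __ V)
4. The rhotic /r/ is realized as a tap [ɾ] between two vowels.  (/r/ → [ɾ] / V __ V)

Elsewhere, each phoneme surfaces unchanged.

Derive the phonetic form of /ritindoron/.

/r/ (word-initial): rule 4 targets it, but not between two vowels → unchanged [r].
/i/ (between /r/ and /t/): rule 1 targets it, but not before a nasal consonant → unchanged [i].
/t/ — between /i/ and /i/, between two vowels — surfaces as [ɾ] (rule 3).
/i/ (between /t/ and /n/): before a nasal consonant, so rule 1 applies → [ĩ].
/n/ stays [n].
/d/ (between /n/ and /o/): no rule targets it → [d].
/o/ (between /d/ and /r/) fails the environment for rule 1, so it stays [o].
/r/ meets the environment for rule 4 (between two vowels) → [ɾ].
/o/ — between /r/ and /n/, before a nasal consonant — surfaces as [õ] (rule 1).
/n/ — not in any rule's target class → [n].

[riɾĩndoɾõn]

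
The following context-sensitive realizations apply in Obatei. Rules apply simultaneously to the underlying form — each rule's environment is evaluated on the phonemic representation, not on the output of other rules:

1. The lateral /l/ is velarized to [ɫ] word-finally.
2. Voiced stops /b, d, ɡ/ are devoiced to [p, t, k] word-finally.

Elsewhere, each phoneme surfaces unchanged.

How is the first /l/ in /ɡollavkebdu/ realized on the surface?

/l/ (between /o/ and /l/) fails the environment for rule 1, so it stays [l].

[l]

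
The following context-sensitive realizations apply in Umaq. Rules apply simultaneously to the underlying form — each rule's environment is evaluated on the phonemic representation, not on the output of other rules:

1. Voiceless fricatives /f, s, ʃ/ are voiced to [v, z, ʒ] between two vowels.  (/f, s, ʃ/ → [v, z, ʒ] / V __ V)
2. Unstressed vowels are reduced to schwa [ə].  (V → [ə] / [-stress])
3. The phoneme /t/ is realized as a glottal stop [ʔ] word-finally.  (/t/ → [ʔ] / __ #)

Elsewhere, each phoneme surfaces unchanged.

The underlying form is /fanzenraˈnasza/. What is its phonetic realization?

[fənzənrəˈnaszə]

/f/ (word-initial) fails the environment for rule 1, so it stays [f].
/a/ — between /f/ and /n/, in an unstressed syllable — surfaces as [ə] (rule 2).
/n/ (between /a/ and /z/): no rule targets it → [n].
/z/ (between /n/ and /e/): no rule targets it → [z].
/e/ meets the environment for rule 2 (in an unstressed syllable) → [ə].
/n/ (between /e/ and /r/): no rule targets it → [n].
/r/ — not in any rule's target class → [r].
/a/ (between /r/ and /n/) occurs in an unstressed syllable → [ə] by rule 2.
/n/ (between /a/ and /a/): no rule targets it → [n].
/a/ (between /n/ and /s/) fails the environment for rule 2, so it stays [a].
/s/ (between /a/ and /z/) is in the target of rule 1 but the environment (between two vowels) is not met → [s].
/z/ stays [z].
/a/ meets the environment for rule 2 (in an unstressed syllable) → [ə].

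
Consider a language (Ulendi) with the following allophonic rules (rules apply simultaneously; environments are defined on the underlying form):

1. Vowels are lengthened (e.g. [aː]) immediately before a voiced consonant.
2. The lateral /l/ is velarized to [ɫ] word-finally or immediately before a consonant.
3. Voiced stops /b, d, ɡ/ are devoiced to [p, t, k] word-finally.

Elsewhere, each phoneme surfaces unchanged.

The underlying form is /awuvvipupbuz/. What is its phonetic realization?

Rule 1 applies to /a/ (word-initial: before a voiced consonant) → [aː].
/u/ (between /w/ and /v/): before a voiced consonant, so rule 1 applies → [uː].
/i/ (between /v/ and /p/): rule 1 targets it, but not before a voiced consonant → unchanged [i].
/u/ (between /p/ and /p/) fails the environment for rule 1, so it stays [u].
/b/ — between /p/ and /u/; rule 3 does not apply here → [b].
Rule 1 applies to /u/ (between /b/ and /z/: before a voiced consonant) → [uː].

[aːwuːvvipupbuːz]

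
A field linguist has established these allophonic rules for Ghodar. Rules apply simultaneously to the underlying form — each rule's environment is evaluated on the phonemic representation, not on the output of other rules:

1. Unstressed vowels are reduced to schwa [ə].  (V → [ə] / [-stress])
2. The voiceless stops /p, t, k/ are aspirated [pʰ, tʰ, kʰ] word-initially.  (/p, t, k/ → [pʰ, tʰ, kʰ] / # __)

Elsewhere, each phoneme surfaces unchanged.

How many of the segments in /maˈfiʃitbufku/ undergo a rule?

Segments that undergo a rule: /a/ → [ə] (rule 1); /i/ → [ə] (rule 1); /u/ → [ə] (rule 1); /u/ → [ə] (rule 1).
All other segments surface unchanged.

4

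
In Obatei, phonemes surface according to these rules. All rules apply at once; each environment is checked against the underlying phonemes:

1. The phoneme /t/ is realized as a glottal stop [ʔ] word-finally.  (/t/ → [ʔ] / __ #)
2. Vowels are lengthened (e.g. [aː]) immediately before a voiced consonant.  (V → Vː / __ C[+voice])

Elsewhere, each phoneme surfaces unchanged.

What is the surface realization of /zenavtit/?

/e/ (between /z/ and /n/) occurs before a voiced consonant → [eː] by rule 2.
/a/ (between /n/ and /v/) occurs before a voiced consonant → [aː] by rule 2.
/t/ (between /v/ and /i/) fails the environment for rule 1, so it stays [t].
/i/ — between /t/ and /t/; rule 2 does not apply here → [i].
/t/ (word-final): word-finally, so rule 1 applies → [ʔ].

[zeːnaːvtiʔ]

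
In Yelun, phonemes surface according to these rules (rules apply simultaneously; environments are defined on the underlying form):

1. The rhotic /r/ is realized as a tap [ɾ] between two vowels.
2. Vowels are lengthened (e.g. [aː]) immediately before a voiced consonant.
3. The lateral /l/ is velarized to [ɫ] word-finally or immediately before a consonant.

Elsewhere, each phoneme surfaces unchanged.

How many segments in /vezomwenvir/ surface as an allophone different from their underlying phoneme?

4

Segments that undergo a rule: /e/ → [eː] (rule 2); /o/ → [oː] (rule 2); /e/ → [eː] (rule 2); /i/ → [iː] (rule 2).
All other segments surface unchanged.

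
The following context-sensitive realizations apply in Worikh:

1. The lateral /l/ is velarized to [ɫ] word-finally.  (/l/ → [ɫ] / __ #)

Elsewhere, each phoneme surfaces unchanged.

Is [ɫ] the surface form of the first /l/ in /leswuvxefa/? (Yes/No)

No

/l/ (word-initial): rule 1 targets it, but not word-finally → unchanged [l].
The actual realization is [l], not [ɫ].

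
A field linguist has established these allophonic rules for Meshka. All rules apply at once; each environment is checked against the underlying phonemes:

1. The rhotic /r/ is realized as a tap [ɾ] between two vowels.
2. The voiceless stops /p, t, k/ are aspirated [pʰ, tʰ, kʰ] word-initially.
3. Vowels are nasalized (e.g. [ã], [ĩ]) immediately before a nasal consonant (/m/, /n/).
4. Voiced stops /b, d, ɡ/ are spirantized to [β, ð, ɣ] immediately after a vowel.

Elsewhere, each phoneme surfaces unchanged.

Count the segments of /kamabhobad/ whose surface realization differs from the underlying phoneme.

5

Segments that undergo a rule: /k/ → [kʰ] (rule 2); /a/ → [ã] (rule 3); /b/ → [β] (rule 4); /b/ → [β] (rule 4); /d/ → [ð] (rule 4).
All other segments surface unchanged.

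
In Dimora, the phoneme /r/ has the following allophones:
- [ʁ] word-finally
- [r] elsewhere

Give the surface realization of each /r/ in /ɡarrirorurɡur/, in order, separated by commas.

Occurrence 1 (position 3): no conditioning environment matches → elsewhere allophone [r].
Occurrence 2 (position 4): no conditioning environment matches → elsewhere allophone [r].
Occurrence 3 (position 6): no conditioning environment matches → elsewhere allophone [r].
Occurrence 4 (position 8): no conditioning environment matches → elsewhere allophone [r].
Occurrence 5 (position 10): no conditioning environment matches → elsewhere allophone [r].
Occurrence 6 (position 13): word-finally → [ʁ].

[r], [r], [r], [r], [r], [ʁ]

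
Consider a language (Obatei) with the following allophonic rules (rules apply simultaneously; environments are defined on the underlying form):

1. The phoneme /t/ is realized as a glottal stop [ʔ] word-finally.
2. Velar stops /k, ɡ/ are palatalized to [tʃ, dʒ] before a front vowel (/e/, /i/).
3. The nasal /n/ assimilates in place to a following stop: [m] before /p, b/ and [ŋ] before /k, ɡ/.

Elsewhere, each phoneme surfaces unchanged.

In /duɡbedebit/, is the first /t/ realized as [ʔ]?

Yes

Rule 1 applies to /t/ (word-final: word-finally) → [ʔ].
The actual realization is [ʔ], which matches [ʔ].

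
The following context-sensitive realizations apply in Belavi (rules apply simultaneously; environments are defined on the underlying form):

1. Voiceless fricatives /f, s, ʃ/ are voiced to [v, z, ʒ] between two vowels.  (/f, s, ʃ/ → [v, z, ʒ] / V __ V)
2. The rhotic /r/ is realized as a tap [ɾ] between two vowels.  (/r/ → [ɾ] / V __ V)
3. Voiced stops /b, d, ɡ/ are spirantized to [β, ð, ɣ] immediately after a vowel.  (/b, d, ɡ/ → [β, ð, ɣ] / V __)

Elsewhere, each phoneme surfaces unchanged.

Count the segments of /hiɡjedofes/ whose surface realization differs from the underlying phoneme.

Segments that undergo a rule: /ɡ/ → [ɣ] (rule 3); /d/ → [ð] (rule 3); /f/ → [v] (rule 1).
All other segments surface unchanged.

3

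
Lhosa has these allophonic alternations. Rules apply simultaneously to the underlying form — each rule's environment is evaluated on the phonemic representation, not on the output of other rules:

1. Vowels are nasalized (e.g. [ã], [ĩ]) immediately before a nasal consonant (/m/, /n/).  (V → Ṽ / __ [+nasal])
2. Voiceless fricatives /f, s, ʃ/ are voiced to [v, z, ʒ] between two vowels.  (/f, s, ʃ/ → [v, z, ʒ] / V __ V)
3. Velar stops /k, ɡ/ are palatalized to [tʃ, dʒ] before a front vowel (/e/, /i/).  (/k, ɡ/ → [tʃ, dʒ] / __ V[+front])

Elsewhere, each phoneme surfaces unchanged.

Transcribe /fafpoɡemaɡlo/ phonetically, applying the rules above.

[fafpodʒẽmaɡlo]

/f/ (word-initial) fails the environment for rule 2, so it stays [f].
/a/ (between /f/ and /f/) is in the target of rule 1 but the environment (before a nasal consonant) is not met → [a].
/f/ — between /a/ and /p/; rule 2 does not apply here → [f].
/p/ (between /f/ and /o/) is unaffected → [p].
/o/ (between /p/ and /ɡ/) fails the environment for rule 1, so it stays [o].
/ɡ/ (between /o/ and /e/): before a front vowel, so rule 3 applies → [dʒ].
/e/ — between /ɡ/ and /m/, before a nasal consonant — surfaces as [ẽ] (rule 1).
/m/ — not in any rule's target class → [m].
/a/ — between /m/ and /ɡ/; rule 1 does not apply here → [a].
/ɡ/ — between /a/ and /l/; rule 3 does not apply here → [ɡ].
/l/ (between /ɡ/ and /o/): no rule targets it → [l].
/o/ (word-final) fails the environment for rule 1, so it stays [o].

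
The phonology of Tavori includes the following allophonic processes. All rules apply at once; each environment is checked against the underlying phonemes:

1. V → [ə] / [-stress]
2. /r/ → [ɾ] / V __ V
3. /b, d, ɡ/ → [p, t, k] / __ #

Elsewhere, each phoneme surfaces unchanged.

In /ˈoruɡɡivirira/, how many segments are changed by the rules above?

8

Segments that undergo a rule: /r/ → [ɾ] (rule 2); /u/ → [ə] (rule 1); /i/ → [ə] (rule 1); /i/ → [ə] (rule 1); /r/ → [ɾ] (rule 2); /i/ → [ə] (rule 1); /r/ → [ɾ] (rule 2); /a/ → [ə] (rule 1).
All other segments surface unchanged.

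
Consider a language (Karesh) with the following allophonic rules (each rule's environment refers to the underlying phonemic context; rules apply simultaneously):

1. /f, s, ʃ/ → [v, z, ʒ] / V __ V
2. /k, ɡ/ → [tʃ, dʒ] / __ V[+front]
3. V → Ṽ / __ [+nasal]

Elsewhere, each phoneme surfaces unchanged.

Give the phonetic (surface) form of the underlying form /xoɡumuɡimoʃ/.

[xoɡũmudʒĩmoʃ]

/o/ (between /x/ and /ɡ/) fails the environment for rule 3, so it stays [o].
/ɡ/ (between /o/ and /u/): rule 2 targets it, but not before a front vowel → unchanged [ɡ].
Rule 3 applies to /u/ (between /ɡ/ and /m/: before a nasal consonant) → [ũ].
/u/ (between /m/ and /ɡ/) fails the environment for rule 3, so it stays [u].
/ɡ/ (between /u/ and /i/) occurs before a front vowel → [dʒ] by rule 2.
/i/ meets the environment for rule 3 (before a nasal consonant) → [ĩ].
/o/ — between /m/ and /ʃ/; rule 3 does not apply here → [o].
/ʃ/ — word-final; rule 1 does not apply here → [ʃ].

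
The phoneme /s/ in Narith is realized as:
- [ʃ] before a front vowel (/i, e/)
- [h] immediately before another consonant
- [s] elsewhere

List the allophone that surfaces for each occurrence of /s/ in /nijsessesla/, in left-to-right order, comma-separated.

Occurrence 1 (position 4): before a front vowel (/i, e/) → [ʃ].
Occurrence 2 (position 6): immediately before another consonant → [h].
Occurrence 3 (position 7): before a front vowel (/i, e/) → [ʃ].
Occurrence 4 (position 9): immediately before another consonant → [h].

[ʃ], [h], [ʃ], [h]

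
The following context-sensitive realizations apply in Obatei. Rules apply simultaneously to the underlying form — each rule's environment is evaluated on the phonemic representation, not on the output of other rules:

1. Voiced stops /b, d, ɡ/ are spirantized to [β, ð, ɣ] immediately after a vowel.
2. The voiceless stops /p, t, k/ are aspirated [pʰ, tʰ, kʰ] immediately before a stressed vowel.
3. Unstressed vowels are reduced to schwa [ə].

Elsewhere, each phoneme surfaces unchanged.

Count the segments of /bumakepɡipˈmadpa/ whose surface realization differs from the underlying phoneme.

Segments that undergo a rule: /u/ → [ə] (rule 3); /a/ → [ə] (rule 3); /e/ → [ə] (rule 3); /i/ → [ə] (rule 3); /d/ → [ð] (rule 1); /a/ → [ə] (rule 3).
All other segments surface unchanged.

6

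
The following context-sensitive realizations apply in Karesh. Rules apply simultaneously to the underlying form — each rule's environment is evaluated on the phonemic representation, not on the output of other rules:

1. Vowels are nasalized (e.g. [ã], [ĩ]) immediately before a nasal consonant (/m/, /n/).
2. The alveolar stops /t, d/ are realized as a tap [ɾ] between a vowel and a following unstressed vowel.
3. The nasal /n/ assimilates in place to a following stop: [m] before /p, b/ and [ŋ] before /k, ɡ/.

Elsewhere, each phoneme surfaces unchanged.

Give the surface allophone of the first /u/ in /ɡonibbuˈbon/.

[u]

/u/ (between /b/ and /b/): rule 1 targets it, but not before a nasal consonant → unchanged [u].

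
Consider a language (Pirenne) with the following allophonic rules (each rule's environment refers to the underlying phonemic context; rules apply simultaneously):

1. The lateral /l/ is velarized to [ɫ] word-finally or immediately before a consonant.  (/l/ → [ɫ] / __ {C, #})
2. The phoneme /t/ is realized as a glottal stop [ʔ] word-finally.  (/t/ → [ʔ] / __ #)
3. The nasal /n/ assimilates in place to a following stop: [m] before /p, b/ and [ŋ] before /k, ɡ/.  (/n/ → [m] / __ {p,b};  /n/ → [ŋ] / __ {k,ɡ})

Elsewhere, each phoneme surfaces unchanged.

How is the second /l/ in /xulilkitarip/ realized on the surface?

[ɫ]

/l/ — between /i/ and /k/, word-finally or immediately before a consonant — surfaces as [ɫ] (rule 1).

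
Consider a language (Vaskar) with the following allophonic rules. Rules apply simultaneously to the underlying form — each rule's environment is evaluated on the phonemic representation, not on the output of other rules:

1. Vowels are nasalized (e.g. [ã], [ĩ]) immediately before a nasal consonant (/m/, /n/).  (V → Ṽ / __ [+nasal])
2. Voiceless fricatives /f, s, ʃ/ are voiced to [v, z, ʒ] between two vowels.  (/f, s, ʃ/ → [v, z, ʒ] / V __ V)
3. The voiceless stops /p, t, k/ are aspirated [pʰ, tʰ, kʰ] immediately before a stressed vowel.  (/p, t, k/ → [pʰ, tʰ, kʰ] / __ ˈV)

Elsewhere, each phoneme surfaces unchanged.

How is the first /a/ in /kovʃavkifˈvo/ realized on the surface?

[a]

/a/ (between /ʃ/ and /v/) fails the environment for rule 1, so it stays [a].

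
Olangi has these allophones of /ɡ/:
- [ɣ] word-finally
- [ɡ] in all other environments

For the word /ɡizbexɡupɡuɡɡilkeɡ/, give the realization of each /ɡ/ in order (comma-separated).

[ɡ], [ɡ], [ɡ], [ɡ], [ɡ], [ɣ]

Occurrence 1 (position 1): no conditioning environment matches → elsewhere allophone [ɡ].
Occurrence 2 (position 7): no conditioning environment matches → elsewhere allophone [ɡ].
Occurrence 3 (position 10): no conditioning environment matches → elsewhere allophone [ɡ].
Occurrence 4 (position 12): no conditioning environment matches → elsewhere allophone [ɡ].
Occurrence 5 (position 13): no conditioning environment matches → elsewhere allophone [ɡ].
Occurrence 6 (position 18): word-finally → [ɣ].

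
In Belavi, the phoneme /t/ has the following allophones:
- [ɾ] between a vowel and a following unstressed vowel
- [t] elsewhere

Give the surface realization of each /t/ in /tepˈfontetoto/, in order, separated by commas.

[t], [t], [ɾ], [ɾ]

Occurrence 1 (position 1): no conditioning environment matches → elsewhere allophone [t].
Occurrence 2 (position 7): no conditioning environment matches → elsewhere allophone [t].
Occurrence 3 (position 9): between a vowel and a following unstressed vowel → [ɾ].
Occurrence 4 (position 11): between a vowel and a following unstressed vowel → [ɾ].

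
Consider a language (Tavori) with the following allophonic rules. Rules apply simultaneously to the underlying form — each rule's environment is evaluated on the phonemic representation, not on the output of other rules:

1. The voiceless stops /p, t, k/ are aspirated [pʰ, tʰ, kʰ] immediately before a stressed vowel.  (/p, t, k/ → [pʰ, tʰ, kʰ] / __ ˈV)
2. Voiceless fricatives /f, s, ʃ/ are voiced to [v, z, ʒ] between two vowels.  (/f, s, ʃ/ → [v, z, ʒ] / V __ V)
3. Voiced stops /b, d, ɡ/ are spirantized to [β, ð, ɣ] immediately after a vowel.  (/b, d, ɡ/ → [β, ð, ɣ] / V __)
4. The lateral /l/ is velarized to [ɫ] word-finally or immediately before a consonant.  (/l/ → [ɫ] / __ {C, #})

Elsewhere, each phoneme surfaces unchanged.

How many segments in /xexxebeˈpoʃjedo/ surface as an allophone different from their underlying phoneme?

3

Segments that undergo a rule: /b/ → [β] (rule 3); /p/ → [pʰ] (rule 1); /d/ → [ð] (rule 3).
All other segments surface unchanged.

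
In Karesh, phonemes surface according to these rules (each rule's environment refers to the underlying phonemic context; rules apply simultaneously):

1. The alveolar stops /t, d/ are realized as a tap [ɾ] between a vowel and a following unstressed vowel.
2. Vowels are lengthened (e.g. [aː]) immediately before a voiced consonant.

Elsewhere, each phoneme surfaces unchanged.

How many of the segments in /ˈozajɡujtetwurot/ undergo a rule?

Segments that undergo a rule: /o/ → [oː] (rule 2); /a/ → [aː] (rule 2); /u/ → [uː] (rule 2); /u/ → [uː] (rule 2).
All other segments surface unchanged.

4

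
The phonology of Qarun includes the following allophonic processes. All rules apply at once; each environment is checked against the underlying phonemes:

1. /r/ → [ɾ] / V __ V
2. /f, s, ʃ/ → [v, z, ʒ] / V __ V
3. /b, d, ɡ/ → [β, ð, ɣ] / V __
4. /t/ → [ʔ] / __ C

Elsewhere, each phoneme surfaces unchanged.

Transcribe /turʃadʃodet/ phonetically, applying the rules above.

[turʃaðʃoðet]

/t/ (word-initial) fails the environment for rule 4, so it stays [t].
/u/ — not in any rule's target class → [u].
/r/ — between /u/ and /ʃ/; rule 1 does not apply here → [r].
/ʃ/ — between /r/ and /a/; rule 2 does not apply here → [ʃ].
/a/ — not in any rule's target class → [a].
Rule 3 applies to /d/ (between /a/ and /ʃ/: immediately after a vowel) → [ð].
/ʃ/ — between /d/ and /o/; rule 2 does not apply here → [ʃ].
/o/ stays [o].
Rule 3 applies to /d/ (between /o/ and /e/: immediately after a vowel) → [ð].
/e/ (between /d/ and /t/) is unaffected → [e].
/t/ (word-final) is in the target of rule 4 but the environment (immediately before a consonant) is not met → [t].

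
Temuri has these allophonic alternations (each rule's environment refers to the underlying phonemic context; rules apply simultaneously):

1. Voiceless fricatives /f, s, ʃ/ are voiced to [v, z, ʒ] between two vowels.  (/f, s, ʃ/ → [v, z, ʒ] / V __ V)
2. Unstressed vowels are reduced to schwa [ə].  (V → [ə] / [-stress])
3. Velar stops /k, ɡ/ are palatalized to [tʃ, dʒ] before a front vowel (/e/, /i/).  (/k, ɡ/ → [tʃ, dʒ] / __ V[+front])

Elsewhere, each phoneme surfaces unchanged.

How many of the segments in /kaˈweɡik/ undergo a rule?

Segments that undergo a rule: /a/ → [ə] (rule 2); /ɡ/ → [dʒ] (rule 3); /i/ → [ə] (rule 2).
All other segments surface unchanged.

3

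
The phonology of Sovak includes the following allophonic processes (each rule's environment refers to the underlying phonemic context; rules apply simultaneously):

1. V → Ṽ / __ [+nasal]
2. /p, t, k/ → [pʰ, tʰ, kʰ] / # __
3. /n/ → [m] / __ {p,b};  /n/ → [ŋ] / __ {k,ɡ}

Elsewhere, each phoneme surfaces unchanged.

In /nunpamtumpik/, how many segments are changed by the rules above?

Segments that undergo a rule: /u/ → [ũ] (rule 1); /n/ → [m] (rule 3); /a/ → [ã] (rule 1); /u/ → [ũ] (rule 1).
All other segments surface unchanged.

4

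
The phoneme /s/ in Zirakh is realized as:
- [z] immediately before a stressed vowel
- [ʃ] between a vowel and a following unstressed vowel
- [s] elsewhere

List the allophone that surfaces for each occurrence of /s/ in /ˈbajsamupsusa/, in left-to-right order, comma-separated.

Occurrence 1 (position 4): no conditioning environment matches → elsewhere allophone [s].
Occurrence 2 (position 9): no conditioning environment matches → elsewhere allophone [s].
Occurrence 3 (position 11): between a vowel and a following unstressed vowel → [ʃ].

[s], [s], [ʃ]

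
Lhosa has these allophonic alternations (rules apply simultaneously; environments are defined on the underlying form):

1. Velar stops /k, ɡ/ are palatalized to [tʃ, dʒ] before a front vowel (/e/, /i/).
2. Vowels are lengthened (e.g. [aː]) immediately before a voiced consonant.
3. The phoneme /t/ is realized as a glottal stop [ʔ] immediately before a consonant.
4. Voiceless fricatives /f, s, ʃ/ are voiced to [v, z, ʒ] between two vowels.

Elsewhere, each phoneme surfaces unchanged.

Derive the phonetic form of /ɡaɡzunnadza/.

/ɡ/ (word-initial) fails the environment for rule 1, so it stays [ɡ].
/a/ (between /ɡ/ and /ɡ/): before a voiced consonant, so rule 2 applies → [aː].
/ɡ/ — between /a/ and /z/; rule 1 does not apply here → [ɡ].
/z/ — not in any rule's target class → [z].
/u/ meets the environment for rule 2 (before a voiced consonant) → [uː].
/n/ — not in any rule's target class → [n].
/n/ (between /n/ and /a/): no rule targets it → [n].
/a/ (between /n/ and /d/) occurs before a voiced consonant → [aː] by rule 2.
/d/ stays [d].
/z/ — not in any rule's target class → [z].
/a/ — word-final; rule 2 does not apply here → [a].

[ɡaːɡzuːnnaːdza]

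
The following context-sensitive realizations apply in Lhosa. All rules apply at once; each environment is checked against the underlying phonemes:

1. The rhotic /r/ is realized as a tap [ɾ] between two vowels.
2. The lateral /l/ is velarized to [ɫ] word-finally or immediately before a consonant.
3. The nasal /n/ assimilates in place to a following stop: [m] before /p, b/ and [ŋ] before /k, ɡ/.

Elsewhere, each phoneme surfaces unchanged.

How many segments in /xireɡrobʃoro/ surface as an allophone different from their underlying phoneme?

Segments that undergo a rule: /r/ → [ɾ] (rule 1); /r/ → [ɾ] (rule 1).
All other segments surface unchanged.

2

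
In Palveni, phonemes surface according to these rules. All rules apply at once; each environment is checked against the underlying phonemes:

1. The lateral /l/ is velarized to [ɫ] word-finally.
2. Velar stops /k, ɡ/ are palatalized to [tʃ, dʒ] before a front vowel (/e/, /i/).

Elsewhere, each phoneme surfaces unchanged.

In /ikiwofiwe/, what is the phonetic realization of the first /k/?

[tʃ]

/k/ — between /i/ and /i/, before a front vowel — surfaces as [tʃ] (rule 2).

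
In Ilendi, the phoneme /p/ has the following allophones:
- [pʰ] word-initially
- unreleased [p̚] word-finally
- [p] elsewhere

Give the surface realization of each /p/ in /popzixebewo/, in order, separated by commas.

Occurrence 1 (position 1): word-initially → [pʰ].
Occurrence 2 (position 3): no conditioning environment matches → elsewhere allophone [p].

[pʰ], [p]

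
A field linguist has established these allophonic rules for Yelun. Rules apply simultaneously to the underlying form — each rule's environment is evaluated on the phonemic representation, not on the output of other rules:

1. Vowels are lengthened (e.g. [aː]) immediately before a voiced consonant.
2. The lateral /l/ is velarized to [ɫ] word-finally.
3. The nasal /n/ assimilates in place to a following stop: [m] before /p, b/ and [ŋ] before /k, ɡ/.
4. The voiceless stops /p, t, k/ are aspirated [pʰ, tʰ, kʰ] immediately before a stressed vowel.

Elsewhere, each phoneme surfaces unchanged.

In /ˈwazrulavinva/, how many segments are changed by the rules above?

Segments that undergo a rule: /a/ → [aː] (rule 1); /u/ → [uː] (rule 1); /a/ → [aː] (rule 1); /i/ → [iː] (rule 1).
All other segments surface unchanged.

4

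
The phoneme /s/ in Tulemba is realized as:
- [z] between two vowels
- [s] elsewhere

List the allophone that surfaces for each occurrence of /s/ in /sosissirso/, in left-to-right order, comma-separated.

[s], [z], [s], [s], [s]

Occurrence 1 (position 1): no conditioning environment matches → elsewhere allophone [s].
Occurrence 2 (position 3): between two vowels → [z].
Occurrence 3 (position 5): no conditioning environment matches → elsewhere allophone [s].
Occurrence 4 (position 6): no conditioning environment matches → elsewhere allophone [s].
Occurrence 5 (position 9): no conditioning environment matches → elsewhere allophone [s].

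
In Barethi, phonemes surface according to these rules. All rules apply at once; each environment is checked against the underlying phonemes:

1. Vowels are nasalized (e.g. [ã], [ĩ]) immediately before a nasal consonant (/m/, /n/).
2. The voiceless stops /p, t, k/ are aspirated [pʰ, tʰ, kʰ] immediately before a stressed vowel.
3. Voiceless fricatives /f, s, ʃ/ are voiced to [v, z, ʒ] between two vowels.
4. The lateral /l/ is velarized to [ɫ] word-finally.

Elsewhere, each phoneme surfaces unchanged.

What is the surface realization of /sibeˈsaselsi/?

[sibeˈzazelsi]

/s/ — word-initial; rule 3 does not apply here → [s].
/i/ (between /s/ and /b/): rule 1 targets it, but not before a nasal consonant → unchanged [i].
/b/ stays [b].
/e/ (between /b/ and /s/): rule 1 targets it, but not before a nasal consonant → unchanged [e].
/s/ (between /e/ and /a/): between two vowels, so rule 3 applies → [z].
/a/ (between /s/ and /s/) fails the environment for rule 1, so it stays [a].
/s/ — between /a/ and /e/, between two vowels — surfaces as [z] (rule 3).
/e/ (between /s/ and /l/) fails the environment for rule 1, so it stays [e].
/l/ (between /e/ and /s/) is in the target of rule 4 but the environment (word-finally) is not met → [l].
/s/ (between /l/ and /i/): rule 3 targets it, but not between two vowels → unchanged [s].
/i/ (word-final) fails the environment for rule 1, so it stays [i].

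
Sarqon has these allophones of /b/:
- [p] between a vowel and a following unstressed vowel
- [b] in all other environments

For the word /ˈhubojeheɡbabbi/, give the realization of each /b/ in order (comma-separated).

[p], [b], [b], [b]

Occurrence 1 (position 3): between a vowel and a following unstressed vowel → [p].
Occurrence 2 (position 10): no conditioning environment matches → elsewhere allophone [b].
Occurrence 3 (position 12): no conditioning environment matches → elsewhere allophone [b].
Occurrence 4 (position 13): no conditioning environment matches → elsewhere allophone [b].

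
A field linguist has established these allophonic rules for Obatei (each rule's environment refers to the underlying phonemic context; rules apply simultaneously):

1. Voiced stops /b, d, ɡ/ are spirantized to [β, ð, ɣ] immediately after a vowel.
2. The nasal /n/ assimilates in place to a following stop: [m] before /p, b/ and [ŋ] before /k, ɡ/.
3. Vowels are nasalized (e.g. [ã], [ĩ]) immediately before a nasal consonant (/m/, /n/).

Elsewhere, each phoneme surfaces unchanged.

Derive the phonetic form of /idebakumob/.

[iðeβakũmoβ]

/i/ (word-initial) is in the target of rule 3 but the environment (before a nasal consonant) is not met → [i].
/d/ (between /i/ and /e/): immediately after a vowel, so rule 1 applies → [ð].
/e/ (between /d/ and /b/) fails the environment for rule 3, so it stays [e].
/b/ — between /e/ and /a/, immediately after a vowel — surfaces as [β] (rule 1).
/a/ — between /b/ and /k/; rule 3 does not apply here → [a].
/k/ stays [k].
/u/ meets the environment for rule 3 (before a nasal consonant) → [ũ].
/m/ — not in any rule's target class → [m].
/o/ (between /m/ and /b/): rule 3 targets it, but not before a nasal consonant → unchanged [o].
/b/ meets the environment for rule 1 (immediately after a vowel) → [β].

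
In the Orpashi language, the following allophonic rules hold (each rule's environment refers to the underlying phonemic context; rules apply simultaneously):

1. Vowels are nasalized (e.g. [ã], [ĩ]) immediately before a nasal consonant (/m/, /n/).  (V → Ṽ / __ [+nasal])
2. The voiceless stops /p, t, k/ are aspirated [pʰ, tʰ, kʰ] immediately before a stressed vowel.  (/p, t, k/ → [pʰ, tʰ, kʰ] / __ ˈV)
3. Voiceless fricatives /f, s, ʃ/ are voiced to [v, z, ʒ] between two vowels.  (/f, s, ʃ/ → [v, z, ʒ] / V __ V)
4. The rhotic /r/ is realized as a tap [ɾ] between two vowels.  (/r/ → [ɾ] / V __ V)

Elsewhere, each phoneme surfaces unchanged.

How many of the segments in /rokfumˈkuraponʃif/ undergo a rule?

4

Segments that undergo a rule: /u/ → [ũ] (rule 1); /k/ → [kʰ] (rule 2); /r/ → [ɾ] (rule 4); /o/ → [õ] (rule 1).
All other segments surface unchanged.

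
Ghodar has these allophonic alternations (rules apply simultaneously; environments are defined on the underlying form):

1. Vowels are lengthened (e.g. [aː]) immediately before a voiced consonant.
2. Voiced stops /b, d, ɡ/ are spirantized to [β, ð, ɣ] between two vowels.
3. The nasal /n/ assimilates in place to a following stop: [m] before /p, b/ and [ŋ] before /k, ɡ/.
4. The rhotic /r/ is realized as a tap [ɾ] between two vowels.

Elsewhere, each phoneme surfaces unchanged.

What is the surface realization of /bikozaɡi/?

[bikoːzaːɣi]

/b/ (word-initial): rule 2 targets it, but not between two vowels → unchanged [b].
/i/ (between /b/ and /k/): rule 1 targets it, but not before a voiced consonant → unchanged [i].
/k/ — not in any rule's target class → [k].
/o/ — between /k/ and /z/, before a voiced consonant — surfaces as [oː] (rule 1).
/z/ — not in any rule's target class → [z].
/a/ (between /z/ and /ɡ/): before a voiced consonant, so rule 1 applies → [aː].
Rule 2 applies to /ɡ/ (between /a/ and /i/: between two vowels) → [ɣ].
/i/ (word-final) is in the target of rule 1 but the environment (before a voiced consonant) is not met → [i].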